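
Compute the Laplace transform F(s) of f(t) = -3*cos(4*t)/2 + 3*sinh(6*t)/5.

The transform is linear, so treat each term independently.
(-3/2)·[L{cos(4t)} = s/(s^2 + 16)]; (3/5)·[L{sinh(6t)} = 6/(s^2 - 36)].

F(s) = -3*s/(2*(s^2 + 16)) + 18/(5*(s^2 - 36))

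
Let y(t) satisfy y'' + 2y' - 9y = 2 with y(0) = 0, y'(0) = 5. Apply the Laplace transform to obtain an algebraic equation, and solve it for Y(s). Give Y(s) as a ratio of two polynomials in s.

Y(s) = (5*s + 2)/(s^3 + 2*s^2 - 9*s)

Take the Laplace transform of both sides.
With L{y''} = s^2 Y - s·y(0) - y'(0) and L{y'} = sY - y(0), with y(0) = 0, y'(0) = 5: the LHS transforms to (s^2 + 2*s - 9)Y - (5).
The right side is L{2} = 2/s.
So (s^2 + 2*s - 9)Y = 2/s + (5).
Solve for Y(s) and write it as one ratio of polynomials.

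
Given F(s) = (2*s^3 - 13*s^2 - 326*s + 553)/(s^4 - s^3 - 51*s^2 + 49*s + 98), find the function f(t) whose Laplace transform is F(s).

Factor the denominator: s^4 - s^3 - 51*s^2 + 49*s + 98 = (s - 7)*(s - 2)*(s + 1)*(s + 7).
Partial fraction decomposition gives [1/(s - 2)] + [6/(s + 1)] + [-2/(s + 7)] + [-3/(s - 7)].
Invert each term: 1/(s - 2) ↔ e^(2t); 6/(s + 1) ↔ 6e^(-t); -2/(s + 7) ↔ -2e^(-7t); -3/(s - 7) ↔ -3e^(7t).

f(t) = -3*exp(7*t) + exp(2*t) + 6*exp(-t) - 2*exp(-7*t)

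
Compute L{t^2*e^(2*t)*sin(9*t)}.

54*(s^2 - 4*s - 23)/(s^2 - 4*s + 85)^3

L{sin(9t)} = 9/(s^2 + 81).
Multiplying by e^(2t) shifts s → s - 2, so L{e^(2*t)*sin(9*t)} = 9/((s - 2)^2 + 81).
Then apply L{t^2·g(t)} = (-1)^2 d^2/ds^2[H(s)] with H(s) = 9/((s - 2)^2 + 81):
differentiating 2 times and applying the sign gives 54*(s^2 - 4*s - 23)/(s^2 - 4*s + 85)^3.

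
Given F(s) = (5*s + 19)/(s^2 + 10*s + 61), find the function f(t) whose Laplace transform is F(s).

f(t) = -exp(-5*t)*sin(6*t) + 5*exp(-5*t)*cos(6*t)

Complete the square in the denominator: s^2 + 10*s + 61 = (s + 5)^2 + 6^2.
Split the numerator to match: 5*s + 19 = 5·(s + 5) - 1·6.
Invert each term: 5·(s + 5)/((s + 5)^2 + 36) ↔ 5e^(-5t)cos(6t); -1·6/((s + 5)^2 + 36) ↔ -e^(-5t)sin(6t).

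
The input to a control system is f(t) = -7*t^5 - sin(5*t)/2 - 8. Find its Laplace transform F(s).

By linearity of the Laplace transform, transform each term separately.
(-7)·[L{t^5} = 5!/s^6 = 120/s^6]; L{-8} = -8/s; (-1/2)·[L{sin(5t)} = 5/(s^2 + 25)].

F(s) = -5/(2*(s^2 + 25)) - 8/s - 840/s^6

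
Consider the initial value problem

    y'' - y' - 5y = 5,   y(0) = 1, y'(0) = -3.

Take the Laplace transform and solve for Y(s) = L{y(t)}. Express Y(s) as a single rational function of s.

Y(s) = (s^2 - 4*s + 5)/(s^3 - s^2 - 5*s)

Take the Laplace transform of both sides.
Using L{y''} = s^2 Y - s·y(0) - y'(0) and L{y'} = sY - y(0), with y(0) = 1, y'(0) = -3, the left side becomes (s^2 - s - 5)Y - (s - 4).
The right side is L{5} = 5/s.
So (s^2 - s - 5)Y = 5/s + (s - 4).
Isolate Y and clear denominators.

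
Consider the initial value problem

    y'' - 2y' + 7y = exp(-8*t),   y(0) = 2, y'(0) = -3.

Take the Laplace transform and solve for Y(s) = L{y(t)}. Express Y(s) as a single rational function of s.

Y(s) = (2*s^2 + 9*s - 55)/(s^3 + 6*s^2 - 9*s + 56)

Apply the Laplace transform to the equation.
Using L{y''} = s^2 Y - s·y(0) - y'(0) and L{y'} = sY - y(0), with y(0) = 2, y'(0) = -3, the left side becomes (s^2 - 2*s + 7)Y - (2*s - 7).
The right side is L{exp(-8*t)} = 1/(s + 8).
So (s^2 - 2*s + 7)Y = 1/(s + 8) + (2*s - 7).
Isolate Y and clear denominators.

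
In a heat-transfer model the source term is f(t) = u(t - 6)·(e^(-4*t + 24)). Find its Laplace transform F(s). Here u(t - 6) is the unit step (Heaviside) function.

F(s) = exp(-6*s)/(s + 4)

By the second shifting theorem, L{u(t - c)·g(t - c)} = e^(-cs)·G(s) with c = 6 and G(s) = L{g(t)}.
L{e^(-4t)} = 1/(s + 4).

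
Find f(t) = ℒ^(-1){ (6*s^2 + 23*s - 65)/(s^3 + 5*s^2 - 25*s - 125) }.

Factor the denominator: s^3 + 5*s^2 - 25*s - 125 = (s - 5)*(s + 5)^2.
Partial fraction decomposition gives [4/(s + 5)] + [3/(s + 5)^2] + [2/(s - 5)].
Invert each term: 4/(s + 5) ↔ 4e^(-5t); 3/(s + 5)^2 ↔ 3t·e^(-5t); 2/(s - 5) ↔ 2e^(5t).

f(t) = 3*t*exp(-5*t) + 2*exp(5*t) + 4*exp(-5*t)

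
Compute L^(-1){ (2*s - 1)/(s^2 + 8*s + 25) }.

-3*exp(-4*t)*sin(3*t) + 2*exp(-4*t)*cos(3*t)

Complete the square in the denominator: s^2 + 8*s + 25 = (s + 4)^2 + 3^2.
Split the numerator to match: 2*s - 1 = 2·(s + 4) - 3·3.
Invert each term: 2·(s + 4)/((s + 4)^2 + 9) ↔ 2e^(-4t)cos(3t); -3·3/((s + 4)^2 + 9) ↔ -3e^(-4t)sin(3t).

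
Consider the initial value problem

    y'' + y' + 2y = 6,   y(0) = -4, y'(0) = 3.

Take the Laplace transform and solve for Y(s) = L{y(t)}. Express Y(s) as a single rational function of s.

Apply the Laplace transform to the equation.
With L{y''} = s^2 Y - s·y(0) - y'(0) and L{y'} = sY - y(0), with y(0) = -4, y'(0) = 3: the LHS transforms to (s^2 + s + 2)Y - (-4*s - 1).
The right side is L{6} = 6/s.
So (s^2 + s + 2)Y = 6/s + (-4*s - 1).
Isolate Y and clear denominators.

Y(s) = (-4*s^2 - s + 6)/(s^3 + s^2 + 2*s)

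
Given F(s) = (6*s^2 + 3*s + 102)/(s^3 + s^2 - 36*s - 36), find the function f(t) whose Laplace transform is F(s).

f(t) = 4*exp(6*t) - 3*exp(-t) + 5*exp(-6*t)

Factor the denominator: s^3 + s^2 - 36*s - 36 = (s - 6)*(s + 1)*(s + 6).
Partial fraction decomposition gives [4/(s - 6)] + [-3/(s + 1)] + [5/(s + 6)].
Invert each term: 4/(s - 6) ↔ 4e^(6t); -3/(s + 1) ↔ -3e^(-t); 5/(s + 6) ↔ 5e^(-6t).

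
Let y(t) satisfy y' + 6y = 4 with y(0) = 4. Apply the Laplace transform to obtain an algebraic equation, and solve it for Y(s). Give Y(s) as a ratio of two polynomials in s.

Transform both sides with L{·}.
Using L{y'} = sY - y(0) = sY - 4, the left side becomes (s + 6)Y - (4).
The right side is L{4} = 4/s.
So (s + 6)Y = 4/s + (4).
Divide through and combine into a single rational function.

Y(s) = (4*s + 4)/(s^2 + 6*s)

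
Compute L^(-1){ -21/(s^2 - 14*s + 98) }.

-3*exp(7*t)*sin(7*t)

Rewrite the denominator: s^2 - 14*s + 98 = (s - 7)^2 + 49.
The form in (s - 7) signals a first-shifting-theorem factor e^(7t).
Since L{sin(7t)} = 7/(s^2 + 49), the inverse is e^(7*t)*sin(7*t), scaled by -3.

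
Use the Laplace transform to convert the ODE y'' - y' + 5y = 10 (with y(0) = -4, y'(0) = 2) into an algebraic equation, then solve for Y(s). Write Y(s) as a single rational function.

Y(s) = (-4*s^2 + 6*s + 10)/(s^3 - s^2 + 5*s)

Apply the Laplace transform to the equation.
The derivative rules (L{y''} = s^2 Y - s·y(0) - y'(0) and L{y'} = sY - y(0), with y(0) = -4, y'(0) = 2) turn the left side into (s^2 - s + 5)Y - (-4*s + 6).
The right side is L{10} = 10/s.
So (s^2 - s + 5)Y = 10/s + (-4*s + 6).
Solve for Y(s) and write it as one ratio of polynomials.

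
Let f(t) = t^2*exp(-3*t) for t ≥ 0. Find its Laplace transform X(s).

L{t^2} = 2!/s^3 = 2/s^3.
By the first shifting theorem, multiplying by e^(-3t) replaces s with s + 3.

X(s) = 2/(s + 3)^3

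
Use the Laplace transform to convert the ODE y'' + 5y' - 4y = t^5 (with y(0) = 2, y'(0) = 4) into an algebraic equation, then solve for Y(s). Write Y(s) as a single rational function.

Take the Laplace transform of both sides.
Using L{y''} = s^2 Y - s·y(0) - y'(0) and L{y'} = sY - y(0), with y(0) = 2, y'(0) = 4, the left side becomes (s^2 + 5*s - 4)Y - (2*s + 14).
The right side is L{t^5} = 120/s^6.
So (s^2 + 5*s - 4)Y = 120/s^6 + (2*s + 14).
Divide through and combine into a single rational function.

Y(s) = (2*s^7 + 14*s^6 + 120)/(s^8 + 5*s^7 - 4*s^6)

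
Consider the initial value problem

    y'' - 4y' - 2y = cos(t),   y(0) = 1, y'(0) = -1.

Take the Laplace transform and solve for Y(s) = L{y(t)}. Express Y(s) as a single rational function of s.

Laplace-transform each side.
Using L{y''} = s^2 Y - s·y(0) - y'(0) and L{y'} = sY - y(0), with y(0) = 1, y'(0) = -1, the left side becomes (s^2 - 4*s - 2)Y - (s - 5).
The right side is L{cos(t)} = s/(s^2 + 1).
So (s^2 - 4*s - 2)Y = s/(s^2 + 1) + (s - 5).
Divide through and combine into a single rational function.

Y(s) = (s^3 - 5*s^2 + 2*s - 5)/(s^4 - 4*s^3 - s^2 - 4*s - 2)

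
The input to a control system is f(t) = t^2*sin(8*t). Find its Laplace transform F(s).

L{sin(8t)} = 8/(s^2 + 64).
Then apply L{t^2·g(t)} = (-1)^2 d^2/ds^2[G(s)] with G(s) = 8/(s^2 + 64):
differentiating 2 times and applying the sign gives 16*(3*s^2 - 64)/(s^2 + 64)^3.

F(s) = 16*(3*s^2 - 64)/(s^2 + 64)^3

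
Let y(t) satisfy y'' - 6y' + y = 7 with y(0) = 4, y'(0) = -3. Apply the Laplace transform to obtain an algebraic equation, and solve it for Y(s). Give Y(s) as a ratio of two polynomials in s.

Transform both sides with L{·}.
The derivative rules (L{y''} = s^2 Y - s·y(0) - y'(0) and L{y'} = sY - y(0), with y(0) = 4, y'(0) = -3) turn the left side into (s^2 - 6*s + 1)Y - (4*s - 27).
The right side is L{7} = 7/s.
So (s^2 - 6*s + 1)Y = 7/s + (4*s - 27).
Solve for Y(s) and write it as one ratio of polynomials.

Y(s) = (4*s^2 - 27*s + 7)/(s^3 - 6*s^2 + s)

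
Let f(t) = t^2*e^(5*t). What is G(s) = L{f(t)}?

L{e^(5t)} = 1/(s - 5).
Then apply L{t^2·g(t)} = (-1)^2 d^2/ds^2[H(s)] with H(s) = 1/(s - 5):
differentiating 2 times and applying the sign gives 2/(s - 5)^3.

G(s) = 2/(s - 5)^3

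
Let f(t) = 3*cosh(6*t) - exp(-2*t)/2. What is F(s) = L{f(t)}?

F(s) = 3*s/(s^2 - 36) - 1/(2*(s + 2))

Apply the Laplace transform termwise.
(3)·[L{cosh(6t)} = s/(s^2 - 36)]; (-1/2)·[L{e^(-2t)} = 1/(s + 2)].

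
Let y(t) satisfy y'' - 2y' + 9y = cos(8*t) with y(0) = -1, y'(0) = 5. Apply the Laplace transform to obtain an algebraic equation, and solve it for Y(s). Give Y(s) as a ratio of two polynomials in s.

Y(s) = (-s^3 + 7*s^2 - 63*s + 448)/(s^4 - 2*s^3 + 73*s^2 - 128*s + 576)

Apply the Laplace transform to the equation.
With L{y''} = s^2 Y - s·y(0) - y'(0) and L{y'} = sY - y(0), with y(0) = -1, y'(0) = 5: the LHS transforms to (s^2 - 2*s + 9)Y - (-s + 7).
The right side is L{cos(8*t)} = s/(s^2 + 64).
So (s^2 - 2*s + 9)Y = s/(s^2 + 64) + (-s + 7).
Isolate Y and clear denominators.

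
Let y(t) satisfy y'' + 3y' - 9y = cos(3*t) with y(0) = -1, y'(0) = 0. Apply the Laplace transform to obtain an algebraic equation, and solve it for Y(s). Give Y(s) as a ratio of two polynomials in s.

Laplace-transform each side.
The derivative rules (L{y''} = s^2 Y - s·y(0) - y'(0) and L{y'} = sY - y(0), with y(0) = -1, y'(0) = 0) turn the left side into (s^2 + 3*s - 9)Y - (-s - 3).
The right side is L{cos(3*t)} = s/(s^2 + 9).
So (s^2 + 3*s - 9)Y = s/(s^2 + 9) + (-s - 3).
Isolate Y and clear denominators.

Y(s) = (-s^3 - 3*s^2 - 8*s - 27)/(s^4 + 3*s^3 + 27*s - 81)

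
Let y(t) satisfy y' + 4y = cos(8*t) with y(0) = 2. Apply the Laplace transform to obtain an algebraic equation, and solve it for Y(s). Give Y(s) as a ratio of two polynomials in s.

Y(s) = (2*s^2 + s + 128)/(s^3 + 4*s^2 + 64*s + 256)

Apply the Laplace transform to the equation.
Using L{y'} = sY - y(0) = sY - 2, the left side becomes (s + 4)Y - (2).
The right side is L{cos(8*t)} = s/(s^2 + 64).
So (s + 4)Y = s/(s^2 + 64) + (2).
Solve for Y(s) and write it as one ratio of polynomials.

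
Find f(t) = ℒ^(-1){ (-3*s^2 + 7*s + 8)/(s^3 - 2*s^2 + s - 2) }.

Factor the denominator: s^3 - 2*s^2 + s - 2 = (s - 2)*(s^2 + 1).
Partial fraction decomposition gives [2/(s - 2)] + [-5*s/(s^2 + 1)] + [-3/(s^2 + 1)].
Invert each term: 2/(s - 2) ↔ 2e^(2t); -5·s/(s^2 + 1) ↔ -5cos(t); -3·1/(s^2 + 1) ↔ -3sin(t).

f(t) = 2*exp(2*t) - 3*sin(t) - 5*cos(t)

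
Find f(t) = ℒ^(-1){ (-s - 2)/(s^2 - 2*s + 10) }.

f(t) = -exp(t)*sin(3*t) - exp(t)*cos(3*t)

Complete the square in the denominator: s^2 - 2*s + 10 = (s - 1)^2 + 3^2.
Split the numerator to match: -s - 2 = -1·(s - 1) - 1·3.
Invert each term: -1·(s - 1)/((s - 1)^2 + 9) ↔ -e^(t)cos(3t); -1·3/((s - 1)^2 + 9) ↔ -e^(t)sin(3t).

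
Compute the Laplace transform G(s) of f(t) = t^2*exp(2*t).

L{e^(2t)} = 1/(s - 2).
Then apply L{t^2·g(t)} = (-1)^2 d^2/ds^2[H(s)] with H(s) = 1/(s - 2):
differentiating 2 times and applying the sign gives 2/(s - 2)^3.

G(s) = 2/(s - 2)^3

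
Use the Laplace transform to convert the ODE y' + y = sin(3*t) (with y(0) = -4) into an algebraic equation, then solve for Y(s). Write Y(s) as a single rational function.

Y(s) = (-4*s^2 - 33)/(s^3 + s^2 + 9*s + 9)

Transform both sides with L{·}.
The derivative rules (L{y'} = sY - y(0) = sY - (-4)) turn the left side into (s + 1)Y - (-4).
The right side is L{sin(3*t)} = 3/(s^2 + 9).
So (s + 1)Y = 3/(s^2 + 9) + (-4).
Solve for Y(s) and write it as one ratio of polynomials.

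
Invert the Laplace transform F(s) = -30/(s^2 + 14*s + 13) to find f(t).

f(t) = -5*exp(-7*t)*sinh(6*t)

Rewrite the denominator: s^2 + 14*s + 13 = (s + 7)^2 - 36.
The form in (s + 7) signals a first-shifting-theorem factor e^(-7t).
Since L{sinh(6t)} = 6/(s^2 - 36), the inverse is exp(-7*t)*sinh(6*t), scaled by -5.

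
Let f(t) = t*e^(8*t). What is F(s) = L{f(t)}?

L{e^(8t)} = 1/(s - 8).
Then apply L{t·g(t)} = -d/ds[G(s)] with G(s) = 1/(s - 8):
differentiating 1 time and applying the sign gives (s - 8)^(-2).

F(s) = (s - 8)^(-2)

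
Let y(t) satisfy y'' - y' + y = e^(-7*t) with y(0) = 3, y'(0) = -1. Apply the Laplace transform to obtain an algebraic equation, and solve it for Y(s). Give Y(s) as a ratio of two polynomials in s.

Laplace-transform each side.
With L{y''} = s^2 Y - s·y(0) - y'(0) and L{y'} = sY - y(0), with y(0) = 3, y'(0) = -1: the LHS transforms to (s^2 - s + 1)Y - (3*s - 4).
The right side is L{e^(-7*t)} = 1/(s + 7).
So (s^2 - s + 1)Y = 1/(s + 7) + (3*s - 4).
Divide through and combine into a single rational function.

Y(s) = (3*s^2 + 17*s - 27)/(s^3 + 6*s^2 - 6*s + 7)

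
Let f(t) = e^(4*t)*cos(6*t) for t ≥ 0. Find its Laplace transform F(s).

F(s) = (s - 4)/((s - 4)^2 + 36)

L{cos(6t)} = s/(s^2 + 36).
By the first shifting theorem, multiplying by e^(4t) replaces s with s - 4.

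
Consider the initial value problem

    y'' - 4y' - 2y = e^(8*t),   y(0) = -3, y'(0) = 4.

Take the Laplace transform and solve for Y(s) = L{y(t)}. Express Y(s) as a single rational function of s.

Y(s) = (-3*s^2 + 40*s - 127)/(s^3 - 12*s^2 + 30*s + 16)

Take the Laplace transform of both sides.
The derivative rules (L{y''} = s^2 Y - s·y(0) - y'(0) and L{y'} = sY - y(0), with y(0) = -3, y'(0) = 4) turn the left side into (s^2 - 4*s - 2)Y - (-3*s + 16).
The right side is L{e^(8*t)} = 1/(s - 8).
So (s^2 - 4*s - 2)Y = 1/(s - 8) + (-3*s + 16).
Isolate Y and clear denominators.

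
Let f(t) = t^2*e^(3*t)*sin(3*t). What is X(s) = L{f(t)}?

X(s) = 18*(s^2 - 6*s + 6)/(s^2 - 6*s + 18)^3

L{sin(3t)} = 3/(s^2 + 9).
Multiplying by e^(3t) shifts s → s - 3, so L{e^(3*t)*sin(3*t)} = 3/((s - 3)^2 + 9).
Then apply L{t^2·g(t)} = (-1)^2 d^2/ds^2[G(s)] with G(s) = 3/((s - 3)^2 + 9):
differentiating 2 times and applying the sign gives 18*(s^2 - 6*s + 6)/(s^2 - 6*s + 18)^3.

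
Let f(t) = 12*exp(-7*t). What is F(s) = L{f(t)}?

L{12} = 12/s.
By the first shifting theorem, multiplying by e^(-7t) replaces s with s + 7.

F(s) = 12/(s + 7)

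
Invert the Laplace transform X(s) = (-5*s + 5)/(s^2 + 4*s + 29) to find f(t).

Complete the square in the denominator: s^2 + 4*s + 29 = (s + 2)^2 + 5^2.
Split the numerator to match: -5*s + 5 = -5·(s + 2) + 3·5.
Invert each term: -5·(s + 2)/((s + 2)^2 + 25) ↔ -5e^(-2t)cos(5t); 3·5/((s + 2)^2 + 25) ↔ 3e^(-2t)sin(5t).

f(t) = 3*exp(-2*t)*sin(5*t) - 5*exp(-2*t)*cos(5*t)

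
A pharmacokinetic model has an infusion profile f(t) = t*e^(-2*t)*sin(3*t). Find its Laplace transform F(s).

F(s) = 6*(s + 2)/(s^2 + 4*s + 13)^2

L{sin(3t)} = 3/(s^2 + 9).
Multiplying by e^(-2t) shifts s → s + 2, so L{e^(-2*t)*sin(3*t)} = 3/((s + 2)^2 + 9).
Then apply L{t·g(t)} = -d/ds[G(s)] with G(s) = 3/((s + 2)^2 + 9):
differentiating 1 time and applying the sign gives 6*(s + 2)/(s^2 + 4*s + 13)^2.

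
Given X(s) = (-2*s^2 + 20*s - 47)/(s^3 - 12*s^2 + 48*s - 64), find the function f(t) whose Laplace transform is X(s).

Factor the denominator: s^3 - 12*s^2 + 48*s - 64 = (s - 4)^3.
Partial fraction decomposition gives [-2/(s - 4)] + [4/(s - 4)^2] + [(s - 4)^(-3)].
Invert each term: -2/(s - 4) ↔ -2e^(4t); 4/(s - 4)^2 ↔ 4t·e^(4t); 1/(s - 4)^3 ↔ (1/2)t^2·e^(4t).

f(t) = t^2*exp(4*t)/2 + 4*t*exp(4*t) - 2*exp(4*t)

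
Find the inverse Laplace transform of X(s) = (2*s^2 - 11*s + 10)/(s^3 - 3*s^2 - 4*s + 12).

Factor the denominator: s^3 - 3*s^2 - 4*s + 12 = (s - 3)*(s - 2)*(s + 2).
Partial fraction decomposition gives [2/(s + 2)] + [-1/(s - 3)] + [1/(s - 2)].
Invert each term: 2/(s + 2) ↔ 2e^(-2t); -1/(s - 3) ↔ -e^(3t); 1/(s - 2) ↔ e^(2t).

-exp(3*t) + exp(2*t) + 2*exp(-2*t)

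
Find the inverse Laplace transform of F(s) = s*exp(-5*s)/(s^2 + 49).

Heaviside(t - 5)*(cos(7*t - 35))

The factor e^(-5s) signals a time shift by c = 5 (second shifting theorem).
L{cos(7t)} = s/(s^2 + 49), so L^-1{s/(s^2 + 49)} = cos(7*t).
Hence the inverse is u(t - 5) times that function evaluated at t - 5.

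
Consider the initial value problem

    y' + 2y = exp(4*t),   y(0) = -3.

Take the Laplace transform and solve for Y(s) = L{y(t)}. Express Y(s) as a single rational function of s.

Y(s) = (-3*s + 13)/(s^2 - 2*s - 8)

Transform both sides with L{·}.
With L{y'} = sY - y(0) = sY - (-3): the LHS transforms to (s + 2)Y - (-3).
The right side is L{exp(4*t)} = 1/(s - 4).
So (s + 2)Y = 1/(s - 4) + (-3).
Solve for Y(s) and write it as one ratio of polynomials.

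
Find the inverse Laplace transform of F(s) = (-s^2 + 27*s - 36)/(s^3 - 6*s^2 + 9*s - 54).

2*exp(6*t) + 3*sin(3*t) - 3*cos(3*t)

Factor the denominator: s^3 - 6*s^2 + 9*s - 54 = (s - 6)*(s^2 + 9).
Partial fraction decomposition gives [2/(s - 6)] + [-3*s/(s^2 + 9)] + [9/(s^2 + 9)].
Invert each term: 2/(s - 6) ↔ 2e^(6t); -3·s/(s^2 + 9) ↔ -3cos(3t); 3·3/(s^2 + 9) ↔ 3sin(3t).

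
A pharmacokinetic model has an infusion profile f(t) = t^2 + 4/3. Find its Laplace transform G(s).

Apply the Laplace transform termwise.
L{t^2} = 2!/s^3 = 2/s^3; L{4/3} = (4/3)/s.

G(s) = 4/(3*s) + 2/s^3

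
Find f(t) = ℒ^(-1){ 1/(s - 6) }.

f(t) = exp(6*t)

Since L{e^(6t)} = 1/(s - 6), the inverse is exp(6*t).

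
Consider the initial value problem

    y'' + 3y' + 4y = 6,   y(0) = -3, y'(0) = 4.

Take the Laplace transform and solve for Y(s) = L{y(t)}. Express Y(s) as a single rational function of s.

Apply the Laplace transform to the equation.
With L{y''} = s^2 Y - s·y(0) - y'(0) and L{y'} = sY - y(0), with y(0) = -3, y'(0) = 4: the LHS transforms to (s^2 + 3*s + 4)Y - (-3*s - 5).
The right side is L{6} = 6/s.
So (s^2 + 3*s + 4)Y = 6/s + (-3*s - 5).
Solve for Y(s) and write it as one ratio of polynomials.

Y(s) = (-3*s^2 - 5*s + 6)/(s^3 + 3*s^2 + 4*s)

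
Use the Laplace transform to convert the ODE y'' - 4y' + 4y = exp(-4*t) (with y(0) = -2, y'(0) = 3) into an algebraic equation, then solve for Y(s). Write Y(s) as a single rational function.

Laplace-transform each side.
Using L{y''} = s^2 Y - s·y(0) - y'(0) and L{y'} = sY - y(0), with y(0) = -2, y'(0) = 3, the left side becomes (s^2 - 4*s + 4)Y - (-2*s + 11).
The right side is L{exp(-4*t)} = 1/(s + 4).
So (s^2 - 4*s + 4)Y = 1/(s + 4) + (-2*s + 11).
Solve for Y(s) and write it as one ratio of polynomials.

Y(s) = (-2*s^2 + 3*s + 45)/(s^3 - 12*s + 16)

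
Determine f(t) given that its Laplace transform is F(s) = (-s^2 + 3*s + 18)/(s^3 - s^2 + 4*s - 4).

Factor the denominator: s^3 - s^2 + 4*s - 4 = (s - 1)*(s^2 + 4).
Partial fraction decomposition gives [4/(s - 1)] + [-5*s/(s^2 + 4)] + [-2/(s^2 + 4)].
Invert each term: 4/(s - 1) ↔ 4e^(t); -5·s/(s^2 + 4) ↔ -5cos(2t); -1·2/(s^2 + 4) ↔ -sin(2t).

f(t) = 4*exp(t) - sin(2*t) - 5*cos(2*t)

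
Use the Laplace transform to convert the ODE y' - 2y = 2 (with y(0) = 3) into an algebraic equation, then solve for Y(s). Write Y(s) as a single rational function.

Apply the Laplace transform to the equation.
Using L{y'} = sY - y(0) = sY - 3, the left side becomes (s - 2)Y - (3).
The right side is L{2} = 2/s.
So (s - 2)Y = 2/s + (3).
Divide through and combine into a single rational function.

Y(s) = (3*s + 2)/(s^2 - 2*s)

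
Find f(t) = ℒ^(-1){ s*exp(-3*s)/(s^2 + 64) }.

The factor e^(-3s) signals a time shift by c = 3 (second shifting theorem).
L{cos(8t)} = s/(s^2 + 64), so L^-1{s/(s^2 + 64)} = cos(8*t).
Hence the inverse is u(t - 3) times that function evaluated at t - 3.

f(t) = Heaviside(t - 3)*(cos(8*t - 24))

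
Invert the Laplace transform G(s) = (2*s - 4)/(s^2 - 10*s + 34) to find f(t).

Complete the square in the denominator: s^2 - 10*s + 34 = (s - 5)^2 + 3^2.
Split the numerator to match: 2*s - 4 = 2·(s - 5) + 2·3.
Invert each term: 2·(s - 5)/((s - 5)^2 + 9) ↔ 2e^(5t)cos(3t); 2·3/((s - 5)^2 + 9) ↔ 2e^(5t)sin(3t).

f(t) = 2*exp(5*t)*sin(3*t) + 2*exp(5*t)*cos(3*t)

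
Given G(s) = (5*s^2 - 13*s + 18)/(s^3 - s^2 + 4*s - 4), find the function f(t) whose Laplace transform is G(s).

f(t) = 2*exp(t) - 5*sin(2*t) + 3*cos(2*t)

Factor the denominator: s^3 - s^2 + 4*s - 4 = (s - 1)*(s^2 + 4).
Partial fraction decomposition gives [2/(s - 1)] + [3*s/(s^2 + 4)] + [-10/(s^2 + 4)].
Invert each term: 2/(s - 1) ↔ 2e^(t); 3·s/(s^2 + 4) ↔ 3cos(2t); -5·2/(s^2 + 4) ↔ -5sin(2t).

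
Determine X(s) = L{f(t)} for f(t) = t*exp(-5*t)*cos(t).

L{cos(t)} = s/(s^2 + 1).
Multiplying by e^(-5t) shifts s → s + 5, so L{exp(-5*t)*cos(t)} = (s + 5)/((s + 5)^2 + 1).
Then apply L{t·g(t)} = -d/ds[G(s)] with G(s) = (s + 5)/((s + 5)^2 + 1):
differentiating 1 time and applying the sign gives (s + 4)*(s + 6)/(s^2 + 10*s + 26)^2.

X(s) = (s + 4)*(s + 6)/(s^2 + 10*s + 26)^2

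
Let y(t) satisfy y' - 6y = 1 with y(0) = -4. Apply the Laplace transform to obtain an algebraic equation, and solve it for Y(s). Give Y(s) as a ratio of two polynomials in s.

Y(s) = (-4*s + 1)/(s^2 - 6*s)

Laplace-transform each side.
The derivative rules (L{y'} = sY - y(0) = sY - (-4)) turn the left side into (s - 6)Y - (-4).
The right side is L{1} = 1/s.
So (s - 6)Y = 1/s + (-4).
Isolate Y and clear denominators.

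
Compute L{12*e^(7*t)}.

L{12} = 12/s.
By the first shifting theorem, multiplying by e^(7t) replaces s with s - 7.

12/(s - 7)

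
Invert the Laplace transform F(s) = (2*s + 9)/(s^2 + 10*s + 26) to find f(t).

Complete the square in the denominator: s^2 + 10*s + 26 = (s + 5)^2 + 1^2.
Split the numerator to match: 2*s + 9 = 2·(s + 5) - 1·1.
Invert each term: 2·(s + 5)/((s + 5)^2 + 1) ↔ 2e^(-5t)cos(t); -1·1/((s + 5)^2 + 1) ↔ -e^(-5t)sin(t).

f(t) = -exp(-5*t)*sin(t) + 2*exp(-5*t)*cos(t)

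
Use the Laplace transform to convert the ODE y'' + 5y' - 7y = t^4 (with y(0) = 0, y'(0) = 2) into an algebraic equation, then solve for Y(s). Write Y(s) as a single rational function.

Transform both sides with L{·}.
Using L{y''} = s^2 Y - s·y(0) - y'(0) and L{y'} = sY - y(0), with y(0) = 0, y'(0) = 2, the left side becomes (s^2 + 5*s - 7)Y - (2).
The right side is L{t^4} = 24/s^5.
So (s^2 + 5*s - 7)Y = 24/s^5 + (2).
Divide through and combine into a single rational function.

Y(s) = (2*s^5 + 24)/(s^7 + 5*s^6 - 7*s^5)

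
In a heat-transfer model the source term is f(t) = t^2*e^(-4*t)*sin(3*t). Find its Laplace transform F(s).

F(s) = 18*(s^2 + 8*s + 13)/(s^2 + 8*s + 25)^3

L{sin(3t)} = 3/(s^2 + 9).
Multiplying by e^(-4t) shifts s → s + 4, so L{e^(-4*t)*sin(3*t)} = 3/((s + 4)^2 + 9).
Then apply L{t^2·g(t)} = (-1)^2 d^2/ds^2[G(s)] with G(s) = 3/((s + 4)^2 + 9):
differentiating 2 times and applying the sign gives 18*(s^2 + 8*s + 13)/(s^2 + 8*s + 25)^3.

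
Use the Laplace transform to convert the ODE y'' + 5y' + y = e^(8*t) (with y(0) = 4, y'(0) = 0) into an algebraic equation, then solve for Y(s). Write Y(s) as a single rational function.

Y(s) = (4*s^2 - 12*s - 159)/(s^3 - 3*s^2 - 39*s - 8)

Laplace-transform each side.
With L{y''} = s^2 Y - s·y(0) - y'(0) and L{y'} = sY - y(0), with y(0) = 4, y'(0) = 0: the LHS transforms to (s^2 + 5*s + 1)Y - (4*s + 20).
The right side is L{e^(8*t)} = 1/(s - 8).
So (s^2 + 5*s + 1)Y = 1/(s - 8) + (4*s + 20).
Solve for Y(s) and write it as one ratio of polynomials.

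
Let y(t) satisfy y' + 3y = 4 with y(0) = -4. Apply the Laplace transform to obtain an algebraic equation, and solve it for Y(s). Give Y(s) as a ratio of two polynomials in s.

Transform both sides with L{·}.
The derivative rules (L{y'} = sY - y(0) = sY - (-4)) turn the left side into (s + 3)Y - (-4).
The right side is L{4} = 4/s.
So (s + 3)Y = 4/s + (-4).
Divide through and combine into a single rational function.

Y(s) = (-4*s + 4)/(s^2 + 3*s)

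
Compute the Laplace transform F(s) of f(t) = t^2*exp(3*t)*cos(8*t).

F(s) = 2*(s - 3)*(s^2 - 6*s - 183)/(s^2 - 6*s + 73)^3

L{cos(8t)} = s/(s^2 + 64).
Multiplying by e^(3t) shifts s → s - 3, so L{exp(3*t)*cos(8*t)} = (s - 3)/((s - 3)^2 + 64).
Then apply L{t^2·g(t)} = (-1)^2 d^2/ds^2[G(s)] with G(s) = (s - 3)/((s - 3)^2 + 64):
differentiating 2 times and applying the sign gives 2*(s - 3)*(s^2 - 6*s - 183)/(s^2 - 6*s + 73)^3.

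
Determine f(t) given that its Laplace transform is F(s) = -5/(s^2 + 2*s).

Rewrite the denominator: s^2 + 2*s = (s + 1)^2 - 1.
The form in (s + 1) signals a first-shifting-theorem factor e^(-t).
Since L{sinh(t)} = 1/(s^2 - 1), the inverse is e^(-t)*sinh(t), scaled by -5.

f(t) = -5*exp(-t)*sinh(t)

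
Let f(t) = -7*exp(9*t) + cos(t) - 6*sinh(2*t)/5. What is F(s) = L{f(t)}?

F(s) = s/(s^2 + 1) - 12/(5*(s^2 - 4)) - 7/(s - 9)

Apply the Laplace transform termwise.
(-7)·[L{e^(9t)} = 1/(s - 9)]; (-6/5)·[L{sinh(2t)} = 2/(s^2 - 4)]; L{cos(t)} = s/(s^2 + 1).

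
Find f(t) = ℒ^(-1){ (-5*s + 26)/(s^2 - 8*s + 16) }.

Factor the denominator: s^2 - 8*s + 16 = (s - 4)^2.
Partial fraction decomposition gives [-5/(s - 4)] + [6/(s - 4)^2].
Invert each term: -5/(s - 4) ↔ -5e^(4t); 6/(s - 4)^2 ↔ 6t·e^(4t).

f(t) = 6*t*exp(4*t) - 5*exp(4*t)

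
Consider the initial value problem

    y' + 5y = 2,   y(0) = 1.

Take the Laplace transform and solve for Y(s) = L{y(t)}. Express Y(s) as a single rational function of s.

Laplace-transform each side.
With L{y'} = sY - y(0) = sY - 1: the LHS transforms to (s + 5)Y - (1).
The right side is L{2} = 2/s.
So (s + 5)Y = 2/s + (1).
Solve for Y(s) and write it as one ratio of polynomials.

Y(s) = (s + 2)/(s^2 + 5*s)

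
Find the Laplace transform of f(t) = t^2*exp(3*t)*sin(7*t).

14*(3*s^2 - 18*s - 22)/(s^2 - 6*s + 58)^3

L{sin(7t)} = 7/(s^2 + 49).
Multiplying by e^(3t) shifts s → s - 3, so L{exp(3*t)*sin(7*t)} = 7/((s - 3)^2 + 49).
Then apply L{t^2·g(t)} = (-1)^2 d^2/ds^2[H(s)] with H(s) = 7/((s - 3)^2 + 49):
differentiating 2 times and applying the sign gives 14*(3*s^2 - 18*s - 22)/(s^2 - 6*s + 58)^3.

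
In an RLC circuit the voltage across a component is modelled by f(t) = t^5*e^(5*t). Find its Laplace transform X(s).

X(s) = 120/(s - 5)^6

L{t^5} = 5!/s^6 = 120/s^6.
By the first shifting theorem, multiplying by e^(5t) replaces s with s - 5.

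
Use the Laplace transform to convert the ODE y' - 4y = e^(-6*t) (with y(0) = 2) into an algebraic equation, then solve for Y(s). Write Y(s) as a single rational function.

Apply the Laplace transform to the equation.
With L{y'} = sY - y(0) = sY - 2: the LHS transforms to (s - 4)Y - (2).
The right side is L{e^(-6*t)} = 1/(s + 6).
So (s - 4)Y = 1/(s + 6) + (2).
Solve for Y(s) and write it as one ratio of polynomials.

Y(s) = (2*s + 13)/(s^2 + 2*s - 24)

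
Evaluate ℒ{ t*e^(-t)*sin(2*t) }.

4*(s + 1)/(s^2 + 2*s + 5)^2

L{sin(2t)} = 2/(s^2 + 4).
Multiplying by e^(-t) shifts s → s + 1, so L{e^(-t)*sin(2*t)} = 2/((s + 1)^2 + 4).
Then apply L{t·g(t)} = -d/ds[G(s)] with G(s) = 2/((s + 1)^2 + 4):
differentiating 1 time and applying the sign gives 4*(s + 1)/(s^2 + 2*s + 5)^2.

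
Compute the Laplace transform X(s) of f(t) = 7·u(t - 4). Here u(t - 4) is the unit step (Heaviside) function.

X(s) = 7*exp(-4*s)/s

By the second shifting theorem, L{u(t - c)·g(t - c)} = e^(-cs)·G(s) with c = 4 and G(s) = L{g(t)}.
L{7} = 7/s.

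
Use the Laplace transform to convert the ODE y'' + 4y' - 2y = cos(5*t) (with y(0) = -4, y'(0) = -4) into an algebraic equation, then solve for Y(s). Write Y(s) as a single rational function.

Y(s) = (-4*s^3 - 20*s^2 - 99*s - 500)/(s^4 + 4*s^3 + 23*s^2 + 100*s - 50)

Transform both sides with L{·}.
The derivative rules (L{y''} = s^2 Y - s·y(0) - y'(0) and L{y'} = sY - y(0), with y(0) = -4, y'(0) = -4) turn the left side into (s^2 + 4*s - 2)Y - (-4*s - 20).
The right side is L{cos(5*t)} = s/(s^2 + 25).
So (s^2 + 4*s - 2)Y = s/(s^2 + 25) + (-4*s - 20).
Divide through and combine into a single rational function.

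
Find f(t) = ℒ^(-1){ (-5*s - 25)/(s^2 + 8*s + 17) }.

f(t) = -5*exp(-4*t)*sin(t) - 5*exp(-4*t)*cos(t)

Complete the square in the denominator: s^2 + 8*s + 17 = (s + 4)^2 + 1^2.
Split the numerator to match: -5*s - 25 = -5·(s + 4) - 5·1.
Invert each term: -5·(s + 4)/((s + 4)^2 + 1) ↔ -5e^(-4t)cos(t); -5·1/((s + 4)^2 + 1) ↔ -5e^(-4t)sin(t).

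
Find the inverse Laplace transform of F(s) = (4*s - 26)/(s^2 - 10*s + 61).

Complete the square in the denominator: s^2 - 10*s + 61 = (s - 5)^2 + 6^2.
Split the numerator to match: 4*s - 26 = 4·(s - 5) - 1·6.
Invert each term: 4·(s - 5)/((s - 5)^2 + 36) ↔ 4e^(5t)cos(6t); -1·6/((s - 5)^2 + 36) ↔ -e^(5t)sin(6t).

-exp(5*t)*sin(6*t) + 4*exp(5*t)*cos(6*t)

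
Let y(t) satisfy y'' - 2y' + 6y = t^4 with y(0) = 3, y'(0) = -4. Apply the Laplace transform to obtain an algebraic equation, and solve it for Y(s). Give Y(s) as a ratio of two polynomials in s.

Y(s) = (3*s^6 - 10*s^5 + 24)/(s^7 - 2*s^6 + 6*s^5)

Transform both sides with L{·}.
Using L{y''} = s^2 Y - s·y(0) - y'(0) and L{y'} = sY - y(0), with y(0) = 3, y'(0) = -4, the left side becomes (s^2 - 2*s + 6)Y - (3*s - 10).
The right side is L{t^4} = 24/s^5.
So (s^2 - 2*s + 6)Y = 24/s^5 + (3*s - 10).
Divide through and combine into a single rational function.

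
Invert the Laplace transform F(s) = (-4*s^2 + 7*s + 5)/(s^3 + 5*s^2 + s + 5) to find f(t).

Factor the denominator: s^3 + 5*s^2 + s + 5 = (s + 5)*(s^2 + 1).
Partial fraction decomposition gives [-5/(s + 5)] + [s/(s^2 + 1)] + [2/(s^2 + 1)].
Invert each term: -5/(s + 5) ↔ -5e^(-5t); 1·s/(s^2 + 1) ↔ cos(t); 2·1/(s^2 + 1) ↔ 2sin(t).

f(t) = 2*sin(t) + cos(t) - 5*exp(-5*t)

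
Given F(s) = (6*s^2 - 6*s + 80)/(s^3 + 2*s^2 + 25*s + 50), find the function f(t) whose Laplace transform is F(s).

Factor the denominator: s^3 + 2*s^2 + 25*s + 50 = (s + 2)*(s^2 + 25).
Partial fraction decomposition gives [4/(s + 2)] + [2*s/(s^2 + 25)] + [-10/(s^2 + 25)].
Invert each term: 4/(s + 2) ↔ 4e^(-2t); 2·s/(s^2 + 25) ↔ 2cos(5t); -2·5/(s^2 + 25) ↔ -2sin(5t).

f(t) = -2*sin(5*t) + 2*cos(5*t) + 4*exp(-2*t)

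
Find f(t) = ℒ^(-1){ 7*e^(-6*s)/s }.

f(t) = Heaviside(t - 6)*(7)

The factor e^(-6s) signals a time shift by c = 6 (second shifting theorem).
L{7} = 7/s, so L^-1{7/s} = 7.
Hence the inverse is u(t - 6) times that function evaluated at t - 6.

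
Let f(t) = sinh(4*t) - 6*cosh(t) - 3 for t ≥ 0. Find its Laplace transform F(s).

F(s) = -6*s/(s^2 - 1) + 4/(s^2 - 16) - 3/s

By linearity of the Laplace transform, transform each term separately.
L{-3} = -3/s; (-6)·[L{cosh(t)} = s/(s^2 - 1)]; L{sinh(4t)} = 4/(s^2 - 16).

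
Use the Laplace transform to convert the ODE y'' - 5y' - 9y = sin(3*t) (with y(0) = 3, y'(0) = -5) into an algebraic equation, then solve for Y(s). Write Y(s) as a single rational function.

Apply the Laplace transform to the equation.
Using L{y''} = s^2 Y - s·y(0) - y'(0) and L{y'} = sY - y(0), with y(0) = 3, y'(0) = -5, the left side becomes (s^2 - 5*s - 9)Y - (3*s - 20).
The right side is L{sin(3*t)} = 3/(s^2 + 9).
So (s^2 - 5*s - 9)Y = 3/(s^2 + 9) + (3*s - 20).
Solve for Y(s) and write it as one ratio of polynomials.

Y(s) = (3*s^3 - 20*s^2 + 27*s - 177)/(s^4 - 5*s^3 - 45*s - 81)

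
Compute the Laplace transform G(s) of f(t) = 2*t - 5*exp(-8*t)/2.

G(s) = -5/(2*(s + 8)) + 2/s^2

By linearity of the Laplace transform, transform each term separately.
(2)·[L{t} = 1!/s^2 = 1/s^2]; (-5/2)·[L{e^(-8t)} = 1/(s + 8)].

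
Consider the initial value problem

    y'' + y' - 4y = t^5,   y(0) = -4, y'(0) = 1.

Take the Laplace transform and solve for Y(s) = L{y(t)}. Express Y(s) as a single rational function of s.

Transform both sides with L{·}.
The derivative rules (L{y''} = s^2 Y - s·y(0) - y'(0) and L{y'} = sY - y(0), with y(0) = -4, y'(0) = 1) turn the left side into (s^2 + s - 4)Y - (-4*s - 3).
The right side is L{t^5} = 120/s^6.
So (s^2 + s - 4)Y = 120/s^6 + (-4*s - 3).
Isolate Y and clear denominators.

Y(s) = (-4*s^7 - 3*s^6 + 120)/(s^8 + s^7 - 4*s^6)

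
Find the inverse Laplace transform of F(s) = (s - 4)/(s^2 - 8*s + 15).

Rewrite the denominator: s^2 - 8*s + 15 = (s - 4)^2 - 1.
The form in (s - 4) signals a first-shifting-theorem factor e^(4t).
Since L{cosh(t)} = s/(s^2 - 1), the inverse is e^(4*t)*cosh(t).

exp(4*t)*cosh(t)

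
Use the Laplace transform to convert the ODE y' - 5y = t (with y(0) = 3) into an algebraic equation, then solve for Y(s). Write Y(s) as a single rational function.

Y(s) = (3*s^2 + 1)/(s^3 - 5*s^2)

Laplace-transform each side.
With L{y'} = sY - y(0) = sY - 3: the LHS transforms to (s - 5)Y - (3).
The right side is L{t} = s^(-2).
So (s - 5)Y = s^(-2) + (3).
Isolate Y and clear denominators.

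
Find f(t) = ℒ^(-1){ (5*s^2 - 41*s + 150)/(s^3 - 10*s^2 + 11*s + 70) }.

f(t) = 6*exp(7*t) - 5*exp(5*t) + 4*exp(-2*t)

Factor the denominator: s^3 - 10*s^2 + 11*s + 70 = (s - 7)*(s - 5)*(s + 2).
Partial fraction decomposition gives [6/(s - 7)] + [4/(s + 2)] + [-5/(s - 5)].
Invert each term: 6/(s - 7) ↔ 6e^(7t); 4/(s + 2) ↔ 4e^(-2t); -5/(s - 5) ↔ -5e^(5t).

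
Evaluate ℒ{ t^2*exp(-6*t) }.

L{e^(-6t)} = 1/(s + 6).
Then apply L{t^2·g(t)} = (-1)^2 d^2/ds^2[H(s)] with H(s) = 1/(s + 6):
differentiating 2 times and applying the sign gives 2/(s + 6)^3.

2/(s + 6)^3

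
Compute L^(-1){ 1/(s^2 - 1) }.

Since L{sinh(t)} = 1/(s^2 - 1), the inverse is sinh(t).

sinh(t)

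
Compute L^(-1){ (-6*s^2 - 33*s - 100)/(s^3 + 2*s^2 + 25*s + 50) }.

Factor the denominator: s^3 + 2*s^2 + 25*s + 50 = (s + 2)*(s^2 + 25).
Partial fraction decomposition gives [-2/(s + 2)] + [-4*s/(s^2 + 25)] + [-25/(s^2 + 25)].
Invert each term: -2/(s + 2) ↔ -2e^(-2t); -4·s/(s^2 + 25) ↔ -4cos(5t); -5·5/(s^2 + 25) ↔ -5sin(5t).

-5*sin(5*t) - 4*cos(5*t) - 2*exp(-2*t)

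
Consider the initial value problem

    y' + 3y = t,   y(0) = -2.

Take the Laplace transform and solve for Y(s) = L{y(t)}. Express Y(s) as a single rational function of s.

Y(s) = (-2*s^2 + 1)/(s^3 + 3*s^2)

Apply the Laplace transform to the equation.
The derivative rules (L{y'} = sY - y(0) = sY - (-2)) turn the left side into (s + 3)Y - (-2).
The right side is L{t} = s^(-2).
So (s + 3)Y = s^(-2) + (-2).
Isolate Y and clear denominators.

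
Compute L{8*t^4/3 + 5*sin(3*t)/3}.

5/(s^2 + 9) + 64/s^5

The transform is linear, so treat each term independently.
(5/3)·[L{sin(3t)} = 3/(s^2 + 9)]; (8/3)·[L{t^4} = 4!/s^5 = 24/s^5].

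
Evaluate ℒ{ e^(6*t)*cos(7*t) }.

(s - 6)/((s - 6)^2 + 49)

L{cos(7t)} = s/(s^2 + 49).
By the first shifting theorem, multiplying by e^(6t) replaces s with s - 6.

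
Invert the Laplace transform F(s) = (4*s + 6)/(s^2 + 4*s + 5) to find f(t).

Complete the square in the denominator: s^2 + 4*s + 5 = (s + 2)^2 + 1^2.
Split the numerator to match: 4*s + 6 = 4·(s + 2) - 2·1.
Invert each term: 4·(s + 2)/((s + 2)^2 + 1) ↔ 4e^(-2t)cos(t); -2·1/((s + 2)^2 + 1) ↔ -2e^(-2t)sin(t).

f(t) = -2*exp(-2*t)*sin(t) + 4*exp(-2*t)*cos(t)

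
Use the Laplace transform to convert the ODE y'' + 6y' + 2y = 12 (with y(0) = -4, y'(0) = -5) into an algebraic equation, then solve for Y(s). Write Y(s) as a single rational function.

Apply the Laplace transform to the equation.
The derivative rules (L{y''} = s^2 Y - s·y(0) - y'(0) and L{y'} = sY - y(0), with y(0) = -4, y'(0) = -5) turn the left side into (s^2 + 6*s + 2)Y - (-4*s - 29).
The right side is L{12} = 12/s.
So (s^2 + 6*s + 2)Y = 12/s + (-4*s - 29).
Divide through and combine into a single rational function.

Y(s) = (-4*s^2 - 29*s + 12)/(s^3 + 6*s^2 + 2*s)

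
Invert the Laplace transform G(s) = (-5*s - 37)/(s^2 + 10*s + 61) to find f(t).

Complete the square in the denominator: s^2 + 10*s + 61 = (s + 5)^2 + 6^2.
Split the numerator to match: -5*s - 37 = -5·(s + 5) - 2·6.
Invert each term: -5·(s + 5)/((s + 5)^2 + 36) ↔ -5e^(-5t)cos(6t); -2·6/((s + 5)^2 + 36) ↔ -2e^(-5t)sin(6t).

f(t) = -2*exp(-5*t)*sin(6*t) - 5*exp(-5*t)*cos(6*t)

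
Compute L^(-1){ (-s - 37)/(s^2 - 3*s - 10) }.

Factor the denominator: s^2 - 3*s - 10 = (s - 5)*(s + 2).
Partial fraction decomposition gives [-6/(s - 5)] + [5/(s + 2)].
Invert each term: -6/(s - 5) ↔ -6e^(5t); 5/(s + 2) ↔ 5e^(-2t).

-6*exp(5*t) + 5*exp(-2*t)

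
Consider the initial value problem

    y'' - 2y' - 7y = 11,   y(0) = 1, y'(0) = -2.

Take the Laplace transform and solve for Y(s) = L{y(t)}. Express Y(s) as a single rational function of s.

Take the Laplace transform of both sides.
Using L{y''} = s^2 Y - s·y(0) - y'(0) and L{y'} = sY - y(0), with y(0) = 1, y'(0) = -2, the left side becomes (s^2 - 2*s - 7)Y - (s - 4).
The right side is L{11} = 11/s.
So (s^2 - 2*s - 7)Y = 11/s + (s - 4).
Isolate Y and clear denominators.

Y(s) = (s^2 - 4*s + 11)/(s^3 - 2*s^2 - 7*s)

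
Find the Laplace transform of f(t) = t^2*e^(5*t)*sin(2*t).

4*(3*s^2 - 30*s + 71)/(s^2 - 10*s + 29)^3

L{sin(2t)} = 2/(s^2 + 4).
Multiplying by e^(5t) shifts s → s - 5, so L{e^(5*t)*sin(2*t)} = 2/((s - 5)^2 + 4).
Then apply L{t^2·g(t)} = (-1)^2 d^2/ds^2[G(s)] with G(s) = 2/((s - 5)^2 + 4):
differentiating 2 times and applying the sign gives 4*(3*s^2 - 30*s + 71)/(s^2 - 10*s + 29)^3.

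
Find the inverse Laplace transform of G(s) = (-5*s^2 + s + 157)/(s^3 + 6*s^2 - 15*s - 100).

-3*t*exp(-5*t) + exp(4*t) - 6*exp(-5*t)

Factor the denominator: s^3 + 6*s^2 - 15*s - 100 = (s - 4)*(s + 5)^2.
Partial fraction decomposition gives [-6/(s + 5)] + [-3/(s + 5)^2] + [1/(s - 4)].
Invert each term: -6/(s + 5) ↔ -6e^(-5t); -3/(s + 5)^2 ↔ -3t·e^(-5t); 1/(s - 4) ↔ e^(4t).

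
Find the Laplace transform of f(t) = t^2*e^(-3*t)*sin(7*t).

14*(3*s^2 + 18*s - 22)/(s^2 + 6*s + 58)^3

L{sin(7t)} = 7/(s^2 + 49).
Multiplying by e^(-3t) shifts s → s + 3, so L{e^(-3*t)*sin(7*t)} = 7/((s + 3)^2 + 49).
Then apply L{t^2·g(t)} = (-1)^2 d^2/ds^2[G(s)] with G(s) = 7/((s + 3)^2 + 49):
differentiating 2 times and applying the sign gives 14*(3*s^2 + 18*s - 22)/(s^2 + 6*s + 58)^3.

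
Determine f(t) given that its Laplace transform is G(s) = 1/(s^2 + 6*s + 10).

f(t) = exp(-3*t)*sin(t)

Rewrite the denominator: s^2 + 6*s + 10 = (s + 3)^2 + 1.
The form in (s + 3) signals a first-shifting-theorem factor e^(-3t).
Since L{sin(t)} = 1/(s^2 + 1), the inverse is e^(-3*t)*sin(t).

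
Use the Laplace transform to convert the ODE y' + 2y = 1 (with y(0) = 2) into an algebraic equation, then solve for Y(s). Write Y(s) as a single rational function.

Y(s) = (2*s + 1)/(s^2 + 2*s)

Transform both sides with L{·}.
With L{y'} = sY - y(0) = sY - 2: the LHS transforms to (s + 2)Y - (2).
The right side is L{1} = 1/s.
So (s + 2)Y = 1/s + (2).
Divide through and combine into a single rational function.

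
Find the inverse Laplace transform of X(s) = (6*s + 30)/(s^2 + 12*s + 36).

-6*t*exp(-6*t) + 6*exp(-6*t)

Factor the denominator: s^2 + 12*s + 36 = (s + 6)^2.
Partial fraction decomposition gives [6/(s + 6)] + [-6/(s + 6)^2].
Invert each term: 6/(s + 6) ↔ 6e^(-6t); -6/(s + 6)^2 ↔ -6t·e^(-6t).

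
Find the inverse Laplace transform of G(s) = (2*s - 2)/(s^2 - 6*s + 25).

exp(3*t)*sin(4*t) + 2*exp(3*t)*cos(4*t)

Complete the square in the denominator: s^2 - 6*s + 25 = (s - 3)^2 + 4^2.
Split the numerator to match: 2*s - 2 = 2·(s - 3) + 1·4.
Invert each term: 2·(s - 3)/((s - 3)^2 + 16) ↔ 2e^(3t)cos(4t); 1·4/((s - 3)^2 + 16) ↔ e^(3t)sin(4t).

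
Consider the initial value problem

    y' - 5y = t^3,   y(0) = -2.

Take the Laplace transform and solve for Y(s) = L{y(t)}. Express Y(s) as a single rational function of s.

Y(s) = (-2*s^4 + 6)/(s^5 - 5*s^4)

Laplace-transform each side.
With L{y'} = sY - y(0) = sY - (-2): the LHS transforms to (s - 5)Y - (-2).
The right side is L{t^3} = 6/s^4.
So (s - 5)Y = 6/s^4 + (-2).
Divide through and combine into a single rational function.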